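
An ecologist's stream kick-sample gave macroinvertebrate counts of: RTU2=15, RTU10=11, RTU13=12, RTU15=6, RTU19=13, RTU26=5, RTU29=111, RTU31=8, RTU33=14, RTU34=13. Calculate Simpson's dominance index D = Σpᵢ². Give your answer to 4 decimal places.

Total N = 15+11+12+6+13+5+111+8+14+13 = 208, so the proportions are 0.072115, 0.052885, 0.057692, 0.028846, 0.0625, 0.024038, 0.533654, 0.038462, 0.067308, 0.0625 (working shown to 6 dp, full precision carried).
D = 0.072115² + 0.052885² + 0.057692² + 0.028846² + 0.0625² + 0.024038² + 0.533654² + 0.038462² + 0.067308² + 0.0625² = 0.005201 + 0.002797 + 0.003328 + 0.000832 + 0.003906 + 0.000578 + 0.284786 + 0.001479 + 0.004530 + 0.003906 = 0.311344.
To 4 decimal places, D = 0.3113.

0.3113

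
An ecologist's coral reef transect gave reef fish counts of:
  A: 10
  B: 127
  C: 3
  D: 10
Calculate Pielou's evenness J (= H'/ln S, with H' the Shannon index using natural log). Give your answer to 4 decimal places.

0.4186

Total N = 10+127+3+10 = 150, so the proportions are 0.066667, 0.846667, 0.02, 0.066667 (working shown to 6 dp, full precision carried).
H' = −Σ pᵢ ln pᵢ = −((-0.180537) + (-0.140926) + (-0.078240) + (-0.180537)) = 0.580240.
With S = 4 species, ln S = 1.386294, so J = 0.580240/1.386294 = 0.418555, i.e. 0.4186 to 4 decimal places.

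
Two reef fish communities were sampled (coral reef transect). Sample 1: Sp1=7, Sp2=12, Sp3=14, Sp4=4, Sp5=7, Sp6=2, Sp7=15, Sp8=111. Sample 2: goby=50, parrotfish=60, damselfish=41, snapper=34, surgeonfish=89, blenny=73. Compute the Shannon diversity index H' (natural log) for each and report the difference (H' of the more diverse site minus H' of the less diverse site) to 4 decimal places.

Sample 1: N=172, proportions 0.0406977, 0.0697674, 0.0813953, 0.0232558, 0.0406977, 0.0116279, 0.0872093, 0.6453488, giving H' = 1.2851776 (working shown to 7 dp, full precision carried).
Sample 2: N=347, proportions 0.1440922, 0.1729107, 0.1181556, 0.0979827, 0.2564841, 0.2103746, giving H' = 1.7395072.
Difference = |1.2851776 − 1.7395072| = 0.4543296, i.e. 0.4543 to 4 decimal places.

0.4543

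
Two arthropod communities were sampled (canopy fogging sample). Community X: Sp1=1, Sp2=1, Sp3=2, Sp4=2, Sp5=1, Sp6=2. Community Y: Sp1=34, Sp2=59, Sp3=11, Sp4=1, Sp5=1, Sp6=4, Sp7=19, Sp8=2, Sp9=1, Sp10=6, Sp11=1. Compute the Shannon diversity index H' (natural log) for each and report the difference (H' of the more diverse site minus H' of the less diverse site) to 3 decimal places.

0.113

Community X: N=9, proportions 0.11111, 0.11111, 0.22222, 0.22222, 0.11111, 0.22222, giving H' = 1.73513 (working shown to 5 dp, full precision carried).
Community Y: N=139, proportions 0.2446, 0.42446, 0.07914, 0.00719, 0.00719, 0.02878, 0.13669, 0.01439, 0.00719, 0.04317, 0.00719, giving H' = 1.62171.
Difference = |1.73513 − 1.62171| = 0.11342, i.e. 0.113 to 3 decimal places.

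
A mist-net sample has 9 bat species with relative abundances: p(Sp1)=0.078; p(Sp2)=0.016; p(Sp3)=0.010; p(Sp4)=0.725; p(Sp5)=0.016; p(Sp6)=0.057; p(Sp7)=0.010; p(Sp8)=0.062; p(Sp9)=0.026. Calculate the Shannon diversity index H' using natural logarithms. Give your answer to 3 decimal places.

Each pᵢ ln pᵢ term (working shown to 5 dp, full precision carried): 0.078×(-2.55105)=-0.19898, 0.016×(-4.13517)=-0.06616, 0.01×(-4.60517)=-0.04605, 0.725×(-0.32158)=-0.23315, 0.016×(-4.13517)=-0.06616, 0.057×(-2.86470)=-0.16329, 0.01×(-4.60517)=-0.04605, 0.062×(-2.78062)=-0.17240, 0.026×(-3.64966)=-0.09489.
Sum = -1.08714, so H' = 1.087.

1.087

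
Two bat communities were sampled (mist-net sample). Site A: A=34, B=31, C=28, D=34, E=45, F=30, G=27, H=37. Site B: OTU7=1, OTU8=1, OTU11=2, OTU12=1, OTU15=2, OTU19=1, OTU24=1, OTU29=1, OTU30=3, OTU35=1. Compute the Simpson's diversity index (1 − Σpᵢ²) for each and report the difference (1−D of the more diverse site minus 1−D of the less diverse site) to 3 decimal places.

Site A: N=266, proportions 0.12782, 0.11654, 0.10526, 0.12782, 0.16917, 0.11278, 0.1015, 0.1391, giving 1−D = 0.87167 (working shown to 5 dp, full precision carried).
Site B: N=14, proportions 0.07143, 0.07143, 0.14286, 0.07143, 0.14286, 0.07143, 0.07143, 0.07143, 0.21429, 0.07143, giving 1−D = 0.87755.
Difference = |0.87167 − 0.87755| = 0.00588, i.e. 0.006 to 3 decimal places.

0.006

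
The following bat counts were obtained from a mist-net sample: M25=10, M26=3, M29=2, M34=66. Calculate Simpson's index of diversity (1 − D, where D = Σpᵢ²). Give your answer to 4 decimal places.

Total N = 10+3+2+66 = 81, so the proportions are 0.123457, 0.037037, 0.024691, 0.814815 (working shown to 6 dp, full precision carried).
D = 0.123457² + 0.037037² + 0.024691² + 0.814815² = 0.015242 + 0.001372 + 0.000610 + 0.663923 = 0.681146.
So 1 − D = 0.318854, i.e. 0.3189 to 4 decimal places.

0.3189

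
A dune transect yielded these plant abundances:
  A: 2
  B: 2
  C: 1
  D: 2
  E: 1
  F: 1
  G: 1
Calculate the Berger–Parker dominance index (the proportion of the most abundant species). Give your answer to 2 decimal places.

0.20

Total N = 2+2+1+2+1+1+1 = 10, so the proportions are 0.2, 0.2, 0.1, 0.2, 0.1, 0.1, 0.1 (working shown to 4 dp, full precision carried).
The largest proportion is 0.2, i.e. d = 0.20 to 2 decimal places.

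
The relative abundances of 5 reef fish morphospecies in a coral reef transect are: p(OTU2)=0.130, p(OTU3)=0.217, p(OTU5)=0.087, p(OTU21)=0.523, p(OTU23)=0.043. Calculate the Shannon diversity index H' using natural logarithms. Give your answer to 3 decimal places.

1.284

Each pᵢ ln pᵢ term (working shown to 5 dp, full precision carried): 0.13×(-2.04022)=-0.26523, 0.217×(-1.52786)=-0.33155, 0.087×(-2.44185)=-0.21244, 0.523×(-0.64817)=-0.33899, 0.043×(-3.14656)=-0.13530.
Sum = -1.28351, so H' = 1.284.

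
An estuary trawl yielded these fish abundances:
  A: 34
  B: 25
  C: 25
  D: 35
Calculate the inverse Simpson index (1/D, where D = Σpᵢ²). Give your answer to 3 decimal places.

Total N = 34+25+25+35 = 119, so the proportions are 0.2857143, 0.210084, 0.210084, 0.2941176 (working shown to 7 dp, full precision carried).
D = 0.2857143² + 0.210084² + 0.210084² + 0.2941176² = 0.0816327 + 0.0441353 + 0.0441353 + 0.0865052 = 0.2564084.
So 1/D = 3.90003, i.e. 3.900 to 3 decimal places.

3.900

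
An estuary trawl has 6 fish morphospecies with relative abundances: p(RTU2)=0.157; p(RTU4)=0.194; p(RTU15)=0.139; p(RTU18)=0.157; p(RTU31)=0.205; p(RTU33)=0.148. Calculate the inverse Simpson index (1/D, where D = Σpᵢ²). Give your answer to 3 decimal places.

5.876

D = 0.157² + 0.194² + 0.139² + 0.157² + 0.205² + 0.148² = 0.0246490 + 0.0376360 + 0.0193210 + 0.0246490 + 0.0420250 + 0.0219040 = 0.1701840 (working shown to 7 dp, full precision carried).
So 1/D = 5.87599, i.e. 5.876 to 3 decimal places.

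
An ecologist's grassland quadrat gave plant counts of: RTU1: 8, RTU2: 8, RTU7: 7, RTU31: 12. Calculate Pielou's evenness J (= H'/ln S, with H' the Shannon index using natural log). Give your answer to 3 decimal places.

0.984

Total N = 8+8+7+12 = 35, so the proportions are 0.22857, 0.22857, 0.2, 0.34286 (working shown to 5 dp, full precision carried).
H' = −Σ pᵢ ln pᵢ = −((-0.33735) + (-0.33735) + (-0.32189) + (-0.36701)) = 1.36360.
With S = 4 species, ln S = 1.38629, so J = 1.36360/1.38629 = 0.98363, i.e. 0.984 to 3 decimal places.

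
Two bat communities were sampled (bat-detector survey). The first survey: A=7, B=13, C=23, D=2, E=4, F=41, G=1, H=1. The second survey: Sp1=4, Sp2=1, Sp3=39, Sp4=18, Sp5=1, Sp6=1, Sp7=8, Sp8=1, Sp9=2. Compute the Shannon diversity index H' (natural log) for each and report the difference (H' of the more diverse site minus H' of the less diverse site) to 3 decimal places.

The first survey: N=92, proportions 0.07609, 0.1413, 0.25, 0.02174, 0.04348, 0.44565, 0.01087, 0.01087, giving H' = 1.49711 (working shown to 5 dp, full precision carried).
The second survey: N=75, proportions 0.05333, 0.01333, 0.52, 0.24, 0.01333, 0.01333, 0.10667, 0.01333, 0.02667, giving H' = 1.40452.
Difference = |1.49711 − 1.40452| = 0.09259, i.e. 0.093 to 3 decimal places.

0.093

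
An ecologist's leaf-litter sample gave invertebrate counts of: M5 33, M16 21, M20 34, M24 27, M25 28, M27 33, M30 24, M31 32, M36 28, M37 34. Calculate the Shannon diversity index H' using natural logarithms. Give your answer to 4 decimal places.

Total N = 33+21+34+27+28+33+24+32+28+34 = 294, so the proportions are 0.112245, 0.071429, 0.115646, 0.091837, 0.095238, 0.112245, 0.081633, 0.108844, 0.095238, 0.115646 (working shown to 6 dp, full precision carried).
Each pᵢ ln pᵢ term: 0.112245×(-2.187072)=-0.245488, 0.071429×(-2.639057)=-0.188504, 0.115646×(-2.157219)=-0.249474, 0.091837×(-2.387743)=-0.219283, 0.095238×(-2.351375)=-0.223941, 0.112245×(-2.187072)=-0.245488, 0.081633×(-2.505526)=-0.204533, 0.108844×(-2.217844)=-0.241398, 0.095238×(-2.351375)=-0.223941, 0.115646×(-2.157219)=-0.249474.
Sum = -2.291522, so H' = 2.2915.

2.2915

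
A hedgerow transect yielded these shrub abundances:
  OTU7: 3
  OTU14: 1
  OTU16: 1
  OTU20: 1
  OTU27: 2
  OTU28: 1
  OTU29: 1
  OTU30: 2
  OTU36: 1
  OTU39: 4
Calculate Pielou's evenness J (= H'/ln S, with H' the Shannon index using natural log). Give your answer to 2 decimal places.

0.93

Total N = 3+1+1+1+2+1+1+2+1+4 = 17, so the proportions are 0.1765, 0.0588, 0.0588, 0.0588, 0.1176, 0.0588, 0.0588, 0.1176, 0.0588, 0.2353 (working shown to 4 dp, full precision carried).
H' = −Σ pᵢ ln pᵢ = −((-0.3061) + (-0.1667) + (-0.1667) + (-0.1667) + (-0.2518) + (-0.1667) + (-0.1667) + (-0.2518) + (-0.1667) + (-0.3405)) = 2.1501.
With S = 10 species, ln S = 2.3026, so J = 2.1501/2.3026 = 0.9338, i.e. 0.93 to 2 decimal places.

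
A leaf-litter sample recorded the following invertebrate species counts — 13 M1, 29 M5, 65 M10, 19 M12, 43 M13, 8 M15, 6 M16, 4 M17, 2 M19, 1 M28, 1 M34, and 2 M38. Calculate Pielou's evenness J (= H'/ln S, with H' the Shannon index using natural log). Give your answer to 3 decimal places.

0.751

Total N = 13+29+65+19+43+8+6+4+2+1+1+2 = 193, so the proportions are 0.06736, 0.15026, 0.33679, 0.09845, 0.2228, 0.04145, 0.03109, 0.02073, 0.01036, 0.00518, 0.00518, 0.01036 (working shown to 5 dp, full precision carried).
H' = −Σ pᵢ ln pᵢ = −((-0.18171) + (-0.28480) + (-0.36653) + (-0.22822) + (-0.33453) + (-0.13195) + (-0.10790) + (-0.08034) + (-0.04735) + (-0.02727) + (-0.02727) + (-0.04735)) = 1.86522.
With S = 12 species, ln S = 2.48491, so J = 1.86522/2.48491 = 0.75062, i.e. 0.751 to 3 decimal places.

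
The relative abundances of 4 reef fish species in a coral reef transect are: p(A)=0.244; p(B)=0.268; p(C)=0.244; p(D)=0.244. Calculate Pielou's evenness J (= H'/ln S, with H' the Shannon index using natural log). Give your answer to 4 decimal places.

0.9994

H' = −Σ pᵢ ln pᵢ = −((-0.344183) + (-0.352894) + (-0.344183) + (-0.344183)) = 1.385444 (working shown to 6 dp, full precision carried).
With S = 4 species, ln S = 1.386294, so J = 1.385444/1.386294 = 0.999386, i.e. 0.9994 to 4 decimal places.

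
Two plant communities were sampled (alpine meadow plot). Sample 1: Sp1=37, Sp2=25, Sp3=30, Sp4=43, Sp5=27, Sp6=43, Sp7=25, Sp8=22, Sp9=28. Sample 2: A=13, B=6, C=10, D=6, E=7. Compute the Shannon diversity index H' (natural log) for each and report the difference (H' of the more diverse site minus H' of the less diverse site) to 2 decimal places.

Sample 1: N=280, proportions 0.1321, 0.0893, 0.1071, 0.1536, 0.0964, 0.1536, 0.0893, 0.0786, 0.1, giving H' = 2.1693 (working shown to 4 dp, full precision carried).
Sample 2: N=42, proportions 0.3095, 0.1429, 0.2381, 0.1429, 0.1667, giving H' = 1.5593.
Difference = |2.1693 − 1.5593| = 0.6100, i.e. 0.61 to 2 decimal places.

0.61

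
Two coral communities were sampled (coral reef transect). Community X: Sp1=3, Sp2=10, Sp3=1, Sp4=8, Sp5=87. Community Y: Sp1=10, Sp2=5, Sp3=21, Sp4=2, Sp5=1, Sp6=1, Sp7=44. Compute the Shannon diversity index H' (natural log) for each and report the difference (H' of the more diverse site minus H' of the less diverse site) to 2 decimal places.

0.57

Community X: N=109, proportions 0.0275, 0.0917, 0.0092, 0.0734, 0.7982, giving H' = 0.7327 (working shown to 4 dp, full precision carried).
Community Y: N=84, proportions 0.119, 0.0595, 0.25, 0.0238, 0.0119, 0.0119, 0.5238, giving H' = 1.3011.
Difference = |0.7327 − 1.3011| = 0.5684, i.e. 0.57 to 2 decimal places.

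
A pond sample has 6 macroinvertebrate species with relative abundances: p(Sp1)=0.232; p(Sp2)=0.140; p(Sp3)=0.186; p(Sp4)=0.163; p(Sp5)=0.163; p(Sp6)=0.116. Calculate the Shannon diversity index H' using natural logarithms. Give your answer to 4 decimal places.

1.7683

Each pᵢ ln pᵢ term (working shown to 6 dp, full precision carried): 0.232×(-1.461018)=-0.338956, 0.14×(-1.966113)=-0.275256, 0.186×(-1.682009)=-0.312854, 0.163×(-1.814005)=-0.295683, 0.163×(-1.814005)=-0.295683, 0.116×(-2.154165)=-0.249883.
Sum = -1.768314, so H' = 1.7683.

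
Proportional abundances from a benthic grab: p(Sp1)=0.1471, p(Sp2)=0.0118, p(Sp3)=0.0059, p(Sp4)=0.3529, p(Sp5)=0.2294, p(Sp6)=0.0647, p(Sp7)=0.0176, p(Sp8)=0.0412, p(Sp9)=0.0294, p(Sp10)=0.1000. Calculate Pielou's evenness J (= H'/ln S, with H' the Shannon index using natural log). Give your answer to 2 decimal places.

0.77

H' = −Σ pᵢ ln pᵢ = −((-0.2819) + (-0.0524) + (-0.0303) + (-0.3676) + (-0.3377) + (-0.1771) + (-0.0711) + (-0.1314) + (-0.1037) + (-0.2303)) = 1.7835 (working shown to 4 dp, full precision carried).
With S = 10 species, ln S = 2.3026, so J = 1.7835/2.3026 = 0.7746, i.e. 0.77 to 2 decimal places.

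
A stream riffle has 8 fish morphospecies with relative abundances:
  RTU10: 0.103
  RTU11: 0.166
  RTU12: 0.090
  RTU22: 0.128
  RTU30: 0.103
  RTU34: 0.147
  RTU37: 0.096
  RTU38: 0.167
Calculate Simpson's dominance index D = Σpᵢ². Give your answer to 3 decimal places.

D = 0.103² + 0.166² + 0.09² + 0.128² + 0.103² + 0.147² + 0.096² + 0.167² = 0.01061 + 0.02756 + 0.00810 + 0.01638 + 0.01061 + 0.02161 + 0.00922 + 0.02789 = 0.13197 (working shown to 5 dp, full precision carried).
To 3 decimal places, D = 0.132.

0.132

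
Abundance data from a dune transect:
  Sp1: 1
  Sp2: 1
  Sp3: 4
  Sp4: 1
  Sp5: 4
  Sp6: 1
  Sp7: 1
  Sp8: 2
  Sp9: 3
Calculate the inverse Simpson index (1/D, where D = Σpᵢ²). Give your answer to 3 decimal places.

Total N = 1+1+4+1+4+1+1+2+3 = 18, so the proportions are 0.0555556, 0.0555556, 0.2222222, 0.0555556, 0.2222222, 0.0555556, 0.0555556, 0.1111111, 0.1666667 (working shown to 7 dp, full precision carried).
D = 0.0555556² + 0.0555556² + 0.2222222² + 0.0555556² + 0.2222222² + 0.0555556² + 0.0555556² + 0.1111111² + 0.1666667² = 0.0030864 + 0.0030864 + 0.0493827 + 0.0030864 + 0.0493827 + 0.0030864 + 0.0030864 + 0.0123457 + 0.0277778 = 0.1543210.
So 1/D = 6.48000, i.e. 6.480 to 3 decimal places.

6.480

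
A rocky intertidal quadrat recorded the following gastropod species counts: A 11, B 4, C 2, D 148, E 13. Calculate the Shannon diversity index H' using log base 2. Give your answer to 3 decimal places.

Total N = 11+4+2+148+13 = 178, so the proportions are 0.0618, 0.02247, 0.01124, 0.83146, 0.07303 (working shown to 5 dp, full precision carried).
Each pᵢ log₂ pᵢ term: 0.0618×(-4.01630)=-0.24820, 0.02247×(-5.47573)=-0.12305, 0.01124×(-6.47573)=-0.07276, 0.83146×(-0.26628)=-0.22140, 0.07303×(-3.77529)=-0.27572.
Sum = -0.94113, so H' = 0.941.

0.941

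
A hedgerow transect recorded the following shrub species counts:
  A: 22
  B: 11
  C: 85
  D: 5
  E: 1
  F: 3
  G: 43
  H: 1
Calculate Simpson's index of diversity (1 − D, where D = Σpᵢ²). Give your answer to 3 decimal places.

Total N = 22+11+85+5+1+3+43+1 = 171, so the proportions are 0.12865, 0.06433, 0.49708, 0.02924, 0.00585, 0.01754, 0.25146, 0.00585 (working shown to 5 dp, full precision carried).
D = 0.12865² + 0.06433² + 0.49708² + 0.02924² + 0.00585² + 0.01754² + 0.25146² + 0.00585² = 0.01655 + 0.00414 + 0.24708 + 0.00085 + 0.00003 + 0.00031 + 0.06323 + 0.00003 = 0.33224.
So 1 − D = 0.66776, i.e. 0.668 to 3 decimal places.

0.668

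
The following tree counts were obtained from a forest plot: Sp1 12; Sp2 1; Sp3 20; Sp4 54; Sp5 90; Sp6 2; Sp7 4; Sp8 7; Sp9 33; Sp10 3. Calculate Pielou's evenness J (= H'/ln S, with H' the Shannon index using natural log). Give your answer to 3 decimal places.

0.722

Total N = 12+1+20+54+90+2+4+7+33+3 = 226, so the proportions are 0.0531, 0.00442, 0.0885, 0.23894, 0.39823, 0.00885, 0.0177, 0.03097, 0.14602, 0.01327 (working shown to 5 dp, full precision carried).
H' = −Σ pᵢ ln pᵢ = −((-0.15587) + (-0.02398) + (-0.21458) + (-0.34205) + (-0.36666) + (-0.04184) + (-0.07140) + (-0.10762) + (-0.28094) + (-0.05737)) = 1.66233.
With S = 10 species, ln S = 2.30259, so J = 1.66233/2.30259 = 0.72194, i.e. 0.722 to 3 decimal places.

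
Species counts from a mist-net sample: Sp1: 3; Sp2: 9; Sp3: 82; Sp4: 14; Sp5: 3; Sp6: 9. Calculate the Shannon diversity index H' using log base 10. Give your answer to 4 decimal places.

0.4707

Total N = 3+9+82+14+3+9 = 120, so the proportions are 0.025, 0.075, 0.683333, 0.116667, 0.025, 0.075 (working shown to 6 dp, full precision carried).
Each pᵢ log₁₀ pᵢ term: 0.025×(-1.602060)=-0.040051, 0.075×(-1.124939)=-0.084370, 0.683333×(-0.165367)=-0.113001, 0.116667×(-0.933053)=-0.108856, 0.025×(-1.602060)=-0.040051, 0.075×(-1.124939)=-0.084370.
Sum = -0.470701, so H' = 0.4707.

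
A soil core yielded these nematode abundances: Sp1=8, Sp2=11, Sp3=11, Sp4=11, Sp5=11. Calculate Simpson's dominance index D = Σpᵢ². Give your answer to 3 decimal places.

Total N = 8+11+11+11+11 = 52, so the proportions are 0.15385, 0.21154, 0.21154, 0.21154, 0.21154 (working shown to 5 dp, full precision carried).
D = 0.15385² + 0.21154² + 0.21154² + 0.21154² + 0.21154² = 0.02367 + 0.04475 + 0.04475 + 0.04475 + 0.04475 = 0.20266.
To 3 decimal places, D = 0.203.

0.203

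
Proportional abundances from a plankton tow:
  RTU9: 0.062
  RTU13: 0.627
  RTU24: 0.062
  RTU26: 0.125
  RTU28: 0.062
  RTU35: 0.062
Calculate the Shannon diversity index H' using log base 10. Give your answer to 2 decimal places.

Each pᵢ log₁₀ pᵢ term (working shown to 4 dp, full precision carried): 0.062×(-1.2076)=-0.0749, 0.627×(-0.2027)=-0.1271, 0.062×(-1.2076)=-0.0749, 0.125×(-0.9031)=-0.1129, 0.062×(-1.2076)=-0.0749, 0.062×(-1.2076)=-0.0749.
Sum = -0.5395, so H' = 0.54.

0.54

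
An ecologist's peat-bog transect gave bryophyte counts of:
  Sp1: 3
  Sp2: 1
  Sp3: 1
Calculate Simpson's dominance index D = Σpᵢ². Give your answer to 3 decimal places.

Total N = 3+1+1 = 5, so the proportions are 0.6, 0.2, 0.2 (working shown to 5 dp, full precision carried).
D = 0.6² + 0.2² + 0.2² = 0.36000 + 0.04000 + 0.04000 = 0.44000.
To 3 decimal places, D = 0.440.

0.440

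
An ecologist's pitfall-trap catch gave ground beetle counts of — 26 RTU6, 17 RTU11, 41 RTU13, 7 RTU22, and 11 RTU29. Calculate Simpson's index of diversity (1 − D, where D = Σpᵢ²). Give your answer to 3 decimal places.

0.729

Total N = 26+17+41+7+11 = 102, so the proportions are 0.2549, 0.16667, 0.40196, 0.06863, 0.10784 (working shown to 5 dp, full precision carried).
D = 0.2549² + 0.16667² + 0.40196² + 0.06863² + 0.10784² = 0.06498 + 0.02778 + 0.16157 + 0.00471 + 0.01163 = 0.27067.
So 1 − D = 0.72933, i.e. 0.729 to 3 decimal places.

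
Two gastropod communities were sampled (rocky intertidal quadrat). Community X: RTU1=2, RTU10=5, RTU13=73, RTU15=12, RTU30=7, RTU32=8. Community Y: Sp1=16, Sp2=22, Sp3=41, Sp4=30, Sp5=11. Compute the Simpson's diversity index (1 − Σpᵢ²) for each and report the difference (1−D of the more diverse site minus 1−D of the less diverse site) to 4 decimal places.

Community X: N=107, proportions 0.018692, 0.046729, 0.682243, 0.11215, 0.065421, 0.074766, giving 1−D = 0.509564 (working shown to 6 dp, full precision carried).
Community Y: N=120, proportions 0.133333, 0.183333, 0.341667, 0.25, 0.091667, giving 1−D = 0.760972.
Difference = |0.509564 − 0.760972| = 0.251408, i.e. 0.2514 to 4 decimal places.

0.2514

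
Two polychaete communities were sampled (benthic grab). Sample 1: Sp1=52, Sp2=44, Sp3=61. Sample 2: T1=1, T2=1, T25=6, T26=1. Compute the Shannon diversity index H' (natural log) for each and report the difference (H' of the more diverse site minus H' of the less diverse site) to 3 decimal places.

0.087

Sample 1: N=157, proportions 0.33121, 0.28025, 0.38854, giving H' = 1.08980 (working shown to 5 dp, full precision carried).
Sample 2: N=9, proportions 0.11111, 0.11111, 0.66667, 0.11111, giving H' = 1.00272.
Difference = |1.08980 − 1.00272| = 0.08708, i.e. 0.087 to 3 decimal places.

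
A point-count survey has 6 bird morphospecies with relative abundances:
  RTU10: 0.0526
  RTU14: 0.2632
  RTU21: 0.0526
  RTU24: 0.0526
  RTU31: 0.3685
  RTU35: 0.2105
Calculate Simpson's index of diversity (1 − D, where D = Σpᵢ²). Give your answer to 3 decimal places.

0.742

D = 0.0526² + 0.2632² + 0.0526² + 0.0526² + 0.3685² + 0.2105² = 0.00277 + 0.06927 + 0.00277 + 0.00277 + 0.13579 + 0.04431 = 0.25768 (working shown to 5 dp, full precision carried).
So 1 − D = 0.74232, i.e. 0.742 to 3 decimal places.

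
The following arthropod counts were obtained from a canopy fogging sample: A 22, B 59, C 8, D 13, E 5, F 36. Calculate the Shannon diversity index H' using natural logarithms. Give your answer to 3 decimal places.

Total N = 22+59+8+13+5+36 = 143, so the proportions are 0.15385, 0.41259, 0.05594, 0.09091, 0.03497, 0.25175 (working shown to 5 dp, full precision carried).
Each pᵢ ln pᵢ term: 0.15385×(-1.87180)=-0.28797, 0.41259×(-0.88531)=-0.36527, 0.05594×(-2.88340)=-0.16131, 0.09091×(-2.39790)=-0.21799, 0.03497×(-3.35341)=-0.11725, 0.25175×(-1.37933)=-0.34724.
Sum = -1.49703, so H' = 1.497.

1.497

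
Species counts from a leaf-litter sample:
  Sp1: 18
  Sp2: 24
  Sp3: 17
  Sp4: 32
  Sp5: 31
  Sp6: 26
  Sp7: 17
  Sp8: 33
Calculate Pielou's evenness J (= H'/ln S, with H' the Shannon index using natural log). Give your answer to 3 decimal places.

0.984

Total N = 18+24+17+32+31+26+17+33 = 198, so the proportions are 0.09091, 0.12121, 0.08586, 0.16162, 0.15657, 0.13131, 0.08586, 0.16667 (working shown to 5 dp, full precision carried).
H' = −Σ pᵢ ln pᵢ = −((-0.21799) + (-0.25578) + (-0.21079) + (-0.29455) + (-0.29032) + (-0.26659) + (-0.21079) + (-0.29863)) = 2.04543.
With S = 8 species, ln S = 2.07944, so J = 2.04543/2.07944 = 0.98364, i.e. 0.984 to 3 decimal places.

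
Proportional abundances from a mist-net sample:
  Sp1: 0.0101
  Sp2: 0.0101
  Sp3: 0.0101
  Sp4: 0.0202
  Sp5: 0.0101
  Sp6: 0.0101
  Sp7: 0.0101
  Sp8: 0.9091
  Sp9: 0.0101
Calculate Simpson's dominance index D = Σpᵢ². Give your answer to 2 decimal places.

D = 0.0101² + 0.0101² + 0.0101² + 0.0202² + 0.0101² + 0.0101² + 0.0101² + 0.9091² + 0.0101² = 0.0001 + 0.0001 + 0.0001 + 0.0004 + 0.0001 + 0.0001 + 0.0001 + 0.8265 + 0.0001 = 0.8276 (working shown to 4 dp, full precision carried).
To 2 decimal places, D = 0.83.

0.83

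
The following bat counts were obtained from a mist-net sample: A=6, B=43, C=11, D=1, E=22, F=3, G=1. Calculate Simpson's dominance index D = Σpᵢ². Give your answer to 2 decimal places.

Total N = 6+43+11+1+22+3+1 = 87, so the proportions are 0.069, 0.4943, 0.1264, 0.0115, 0.2529, 0.0345, 0.0115 (working shown to 4 dp, full precision carried).
D = 0.069² + 0.4943² + 0.1264² + 0.0115² + 0.2529² + 0.0345² + 0.0115² = 0.0048 + 0.2443 + 0.0160 + 0.0001 + 0.0639 + 0.0012 + 0.0001 = 0.3304.
To 2 decimal places, D = 0.33.

0.33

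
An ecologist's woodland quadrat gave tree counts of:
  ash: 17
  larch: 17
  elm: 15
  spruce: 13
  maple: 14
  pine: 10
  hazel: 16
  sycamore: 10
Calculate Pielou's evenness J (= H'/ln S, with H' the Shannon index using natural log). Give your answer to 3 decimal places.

Total N = 17+17+15+13+14+10+16+10 = 112, so the proportions are 0.15179, 0.15179, 0.13393, 0.11607, 0.125, 0.08929, 0.14286, 0.08929 (working shown to 5 dp, full precision carried).
H' = −Σ pᵢ ln pᵢ = −((-0.28616) + (-0.28616) + (-0.26926) + (-0.24997) + (-0.25993) + (-0.21571) + (-0.27799) + (-0.21571)) = 2.06087.
With S = 8 species, ln S = 2.07944, so J = 2.06087/2.07944 = 0.99107, i.e. 0.991 to 3 decimal places.

0.991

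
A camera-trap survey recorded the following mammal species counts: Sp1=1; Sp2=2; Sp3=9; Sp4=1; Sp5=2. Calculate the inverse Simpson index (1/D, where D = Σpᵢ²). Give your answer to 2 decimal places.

Total N = 1+2+9+1+2 = 15, so the proportions are 0.06667, 0.13333, 0.6, 0.06667, 0.13333 (working shown to 5 dp, full precision carried).
D = 0.06667² + 0.13333² + 0.6² + 0.06667² + 0.13333² = 0.00444 + 0.01778 + 0.36000 + 0.00444 + 0.01778 = 0.40444.
So 1/D = 2.4725, i.e. 2.47 to 2 decimal places.

2.47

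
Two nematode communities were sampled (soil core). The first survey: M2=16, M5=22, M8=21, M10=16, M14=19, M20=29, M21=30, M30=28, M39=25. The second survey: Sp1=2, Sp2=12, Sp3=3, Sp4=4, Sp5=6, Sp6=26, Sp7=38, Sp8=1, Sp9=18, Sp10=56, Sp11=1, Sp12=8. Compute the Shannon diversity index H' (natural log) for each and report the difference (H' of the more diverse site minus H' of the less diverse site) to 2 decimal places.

The first survey: N=206, proportions 0.0777, 0.1068, 0.1019, 0.0777, 0.0922, 0.1408, 0.1456, 0.1359, 0.1214, giving H' = 2.1722 (working shown to 4 dp, full precision carried).
The second survey: N=175, proportions 0.0114, 0.0686, 0.0171, 0.0229, 0.0343, 0.1486, 0.2171, 0.0057, 0.1029, 0.32, 0.0057, 0.0457, giving H' = 1.9201.
Difference = |2.1722 − 1.9201| = 0.2521, i.e. 0.25 to 2 decimal places.

0.25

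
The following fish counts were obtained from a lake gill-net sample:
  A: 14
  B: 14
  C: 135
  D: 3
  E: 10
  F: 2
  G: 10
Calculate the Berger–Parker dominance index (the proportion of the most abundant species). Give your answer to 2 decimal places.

0.72

Total N = 14+14+135+3+10+2+10 = 188, so the proportions are 0.0745, 0.0745, 0.7181, 0.016, 0.0532, 0.0106, 0.0532 (working shown to 4 dp, full precision carried).
The largest proportion is 0.7181, i.e. d = 0.72 to 2 decimal places.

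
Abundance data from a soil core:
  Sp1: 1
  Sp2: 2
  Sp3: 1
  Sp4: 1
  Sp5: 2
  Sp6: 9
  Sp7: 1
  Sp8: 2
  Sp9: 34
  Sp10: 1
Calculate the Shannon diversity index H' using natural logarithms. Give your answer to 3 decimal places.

Total N = 1+2+1+1+2+9+1+2+34+1 = 54, so the proportions are 0.01852, 0.03704, 0.01852, 0.01852, 0.03704, 0.16667, 0.01852, 0.03704, 0.62963, 0.01852 (working shown to 5 dp, full precision carried).
Each pᵢ ln pᵢ term: 0.01852×(-3.98898)=-0.07387, 0.03704×(-3.29584)=-0.12207, 0.01852×(-3.98898)=-0.07387, 0.01852×(-3.98898)=-0.07387, 0.03704×(-3.29584)=-0.12207, 0.16667×(-1.79176)=-0.29863, 0.01852×(-3.98898)=-0.07387, 0.03704×(-3.29584)=-0.12207, 0.62963×(-0.46262)=-0.29128, 0.01852×(-3.98898)=-0.07387.
Sum = -1.32546, so H' = 1.325.

1.325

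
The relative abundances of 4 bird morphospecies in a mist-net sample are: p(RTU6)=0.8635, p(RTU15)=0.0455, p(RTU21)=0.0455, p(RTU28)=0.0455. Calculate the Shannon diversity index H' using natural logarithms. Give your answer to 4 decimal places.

Each pᵢ ln pᵢ term (working shown to 6 dp, full precision carried): 0.8635×(-0.146761)=-0.126728, 0.0455×(-3.090043)=-0.140597, 0.0455×(-3.090043)=-0.140597, 0.0455×(-3.090043)=-0.140597.
Sum = -0.548519, so H' = 0.5485.

0.5485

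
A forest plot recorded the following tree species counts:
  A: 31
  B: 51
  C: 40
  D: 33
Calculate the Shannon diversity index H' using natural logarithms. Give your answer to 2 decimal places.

Total N = 31+51+40+33 = 155, so the proportions are 0.2, 0.329, 0.2581, 0.2129 (working shown to 4 dp, full precision carried).
Each pᵢ ln pᵢ term: 0.2×(-1.6094)=-0.3219, 0.329×(-1.1116)=-0.3658, 0.2581×(-1.3545)=-0.3496, 0.2129×(-1.5469)=-0.3293.
Sum = -1.3665, so H' = 1.37.

1.37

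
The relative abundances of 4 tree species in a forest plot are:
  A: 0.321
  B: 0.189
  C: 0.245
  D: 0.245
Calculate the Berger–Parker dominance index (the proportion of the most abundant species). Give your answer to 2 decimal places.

The largest proportion is 0.321, i.e. d = 0.32 to 2 decimal places.

0.32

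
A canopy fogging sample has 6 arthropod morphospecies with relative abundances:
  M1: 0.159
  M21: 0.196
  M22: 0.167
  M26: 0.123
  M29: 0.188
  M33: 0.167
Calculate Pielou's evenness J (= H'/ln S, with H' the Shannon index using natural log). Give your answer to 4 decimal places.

0.9943

H' = −Σ pᵢ ln pᵢ = −((-0.292377) + (-0.319410) + (-0.298890) + (-0.257755) + (-0.314207) + (-0.298890)) = 1.781529 (working shown to 6 dp, full precision carried).
With S = 6 species, ln S = 1.791759, so J = 1.781529/1.791759 = 0.994290, i.e. 0.9943 to 4 decimal places.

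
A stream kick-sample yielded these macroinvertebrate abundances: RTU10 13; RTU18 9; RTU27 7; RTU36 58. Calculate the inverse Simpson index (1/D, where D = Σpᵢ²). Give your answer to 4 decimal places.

Total N = 13+9+7+58 = 87, so the proportions are 0.1494253, 0.1034483, 0.0804598, 0.6666667 (working shown to 7 dp, full precision carried).
D = 0.1494253² + 0.1034483² + 0.0804598² + 0.6666667² = 0.0223279 + 0.0107015 + 0.0064738 + 0.4444444 = 0.4839477.
So 1/D = 2.066339, i.e. 2.0663 to 4 decimal places.

2.0663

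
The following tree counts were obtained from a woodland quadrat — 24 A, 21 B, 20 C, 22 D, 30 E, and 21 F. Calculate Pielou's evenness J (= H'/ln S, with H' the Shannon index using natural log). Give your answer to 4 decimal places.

Total N = 24+21+20+22+30+21 = 138, so the proportions are 0.173913, 0.152174, 0.144928, 0.15942, 0.217391, 0.152174 (working shown to 6 dp, full precision carried).
H' = −Σ pᵢ ln pᵢ = −((-0.304209) + (-0.286503) + (-0.279931) + (-0.292729) + (-0.331751) + (-0.286503)) = 1.781625.
With S = 6 species, ln S = 1.791759, so J = 1.781625/1.791759 = 0.994344, i.e. 0.9943 to 4 decimal places.

0.9943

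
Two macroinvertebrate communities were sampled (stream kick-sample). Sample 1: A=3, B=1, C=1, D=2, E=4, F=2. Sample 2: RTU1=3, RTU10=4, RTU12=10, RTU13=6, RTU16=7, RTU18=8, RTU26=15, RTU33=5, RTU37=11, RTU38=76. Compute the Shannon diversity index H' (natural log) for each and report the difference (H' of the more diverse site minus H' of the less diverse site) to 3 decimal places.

0.015

Sample 1: N=13, proportions 0.230769, 0.076923, 0.076923, 0.153846, 0.307692, 0.153846, giving H' = 1.671595 (working shown to 6 dp, full precision carried).
Sample 2: N=145, proportions 0.02069, 0.027586, 0.068966, 0.041379, 0.048276, 0.055172, 0.103448, 0.034483, 0.075862, 0.524138, giving H' = 1.686700.
Difference = |1.671595 − 1.686700| = 0.015105, i.e. 0.015 to 3 decimal places.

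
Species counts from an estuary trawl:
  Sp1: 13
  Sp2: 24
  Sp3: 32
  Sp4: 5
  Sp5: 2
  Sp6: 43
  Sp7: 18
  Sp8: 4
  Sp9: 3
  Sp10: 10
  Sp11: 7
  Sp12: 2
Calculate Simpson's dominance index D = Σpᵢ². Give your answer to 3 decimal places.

0.156

Total N = 13+24+32+5+2+43+18+4+3+10+7+2 = 163, so the proportions are 0.07975, 0.14724, 0.19632, 0.03067, 0.01227, 0.2638, 0.11043, 0.02454, 0.0184, 0.06135, 0.04294, 0.01227 (working shown to 5 dp, full precision carried).
D = 0.07975² + 0.14724² + 0.19632² + 0.03067² + 0.01227² + 0.2638² + 0.11043² + 0.02454² + 0.0184² + 0.06135² + 0.04294² + 0.01227² = 0.00636 + 0.02168 + 0.03854 + 0.00094 + 0.00015 + 0.06959 + 0.01219 + 0.00060 + 0.00034 + 0.00376 + 0.00184 + 0.00015 = 0.15616.
To 3 decimal places, D = 0.156.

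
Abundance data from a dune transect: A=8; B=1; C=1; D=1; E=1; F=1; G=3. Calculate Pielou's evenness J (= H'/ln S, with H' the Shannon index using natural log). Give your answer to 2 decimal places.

Total N = 8+1+1+1+1+1+3 = 16, so the proportions are 0.5, 0.0625, 0.0625, 0.0625, 0.0625, 0.0625, 0.1875 (working shown to 4 dp, full precision carried).
H' = −Σ pᵢ ln pᵢ = −((-0.3466) + (-0.1733) + (-0.1733) + (-0.1733) + (-0.1733) + (-0.1733) + (-0.3139)) = 1.5269.
With S = 7 species, ln S = 1.9459, so J = 1.5269/1.9459 = 0.7847, i.e. 0.78 to 2 decimal places.

0.78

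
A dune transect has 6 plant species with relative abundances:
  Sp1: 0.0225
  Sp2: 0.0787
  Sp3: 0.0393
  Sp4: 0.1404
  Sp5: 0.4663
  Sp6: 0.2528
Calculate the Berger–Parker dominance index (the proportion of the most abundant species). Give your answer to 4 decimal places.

0.4663

The largest proportion is 0.4663, i.e. d = 0.4663 to 4 decimal places.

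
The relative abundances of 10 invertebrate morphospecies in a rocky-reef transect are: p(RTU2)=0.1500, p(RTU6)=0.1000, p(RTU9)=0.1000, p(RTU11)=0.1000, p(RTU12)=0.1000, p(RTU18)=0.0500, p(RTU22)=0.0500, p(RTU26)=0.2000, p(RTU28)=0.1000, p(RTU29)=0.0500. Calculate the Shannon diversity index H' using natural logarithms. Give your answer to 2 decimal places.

Each pᵢ ln pᵢ term (working shown to 4 dp, full precision carried): 0.15×(-1.8971)=-0.2846, 0.1×(-2.3026)=-0.2303, 0.1×(-2.3026)=-0.2303, 0.1×(-2.3026)=-0.2303, 0.1×(-2.3026)=-0.2303, 0.05×(-2.9957)=-0.1498, 0.05×(-2.9957)=-0.1498, 0.2×(-1.6094)=-0.3219, 0.1×(-2.3026)=-0.2303, 0.05×(-2.9957)=-0.1498.
Sum = -2.2071, so H' = 2.21.

2.21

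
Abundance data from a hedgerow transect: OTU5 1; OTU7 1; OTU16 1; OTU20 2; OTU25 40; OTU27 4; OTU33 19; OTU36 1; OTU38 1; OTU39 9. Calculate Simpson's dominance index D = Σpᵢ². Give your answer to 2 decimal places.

Total N = 1+1+1+2+40+4+19+1+1+9 = 79, so the proportions are 0.0127, 0.0127, 0.0127, 0.0253, 0.5063, 0.0506, 0.2405, 0.0127, 0.0127, 0.1139 (working shown to 4 dp, full precision carried).
D = 0.0127² + 0.0127² + 0.0127² + 0.0253² + 0.5063² + 0.0506² + 0.2405² + 0.0127² + 0.0127² + 0.1139² = 0.0002 + 0.0002 + 0.0002 + 0.0006 + 0.2564 + 0.0026 + 0.0578 + 0.0002 + 0.0002 + 0.0130 = 0.3312.
To 2 decimal places, D = 0.33.

0.33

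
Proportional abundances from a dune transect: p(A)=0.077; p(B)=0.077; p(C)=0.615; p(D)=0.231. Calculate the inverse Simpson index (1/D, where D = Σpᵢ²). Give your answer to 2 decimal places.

D = 0.077² + 0.077² + 0.615² + 0.231² = 0.00593 + 0.00593 + 0.37822 + 0.05336 = 0.44344 (working shown to 5 dp, full precision carried).
So 1/D = 2.2551, i.e. 2.26 to 2 decimal places.

2.26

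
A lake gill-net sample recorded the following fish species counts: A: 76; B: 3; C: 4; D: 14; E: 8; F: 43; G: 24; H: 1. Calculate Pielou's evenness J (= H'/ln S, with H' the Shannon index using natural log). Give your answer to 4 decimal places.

0.7282

Total N = 76+3+4+14+8+43+24+1 = 173, so the proportions are 0.439306, 0.017341, 0.023121, 0.080925, 0.046243, 0.248555, 0.138728, 0.00578 (working shown to 6 dp, full precision carried).
H' = −Σ pᵢ ln pᵢ = −((-0.361355) + (-0.070312) + (-0.087098) + (-0.203464) + (-0.142143) + (-0.346011) + (-0.274021) + (-0.029788)) = 1.514193.
With S = 8 species, ln S = 2.079442, so J = 1.514193/2.079442 = 0.728173, i.e. 0.7282 to 4 decimal places.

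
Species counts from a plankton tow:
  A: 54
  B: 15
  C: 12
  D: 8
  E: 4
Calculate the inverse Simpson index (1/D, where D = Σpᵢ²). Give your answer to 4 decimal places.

2.5703

Total N = 54+15+12+8+4 = 93, so the proportions are 0.5806452, 0.1612903, 0.1290323, 0.0860215, 0.0430108 (working shown to 7 dp, full precision carried).
D = 0.5806452² + 0.1612903² + 0.1290323² + 0.0860215² + 0.0430108² = 0.3371488 + 0.0260146 + 0.0166493 + 0.0073997 + 0.0018499 = 0.3890623.
So 1/D = 2.570282, i.e. 2.5703 to 4 decimal places.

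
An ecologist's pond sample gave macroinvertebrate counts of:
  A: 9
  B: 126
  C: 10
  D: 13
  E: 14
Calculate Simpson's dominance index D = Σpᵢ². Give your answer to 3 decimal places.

0.555

Total N = 9+126+10+13+14 = 172, so the proportions are 0.05233, 0.73256, 0.05814, 0.07558, 0.0814 (working shown to 5 dp, full precision carried).
D = 0.05233² + 0.73256² + 0.05814² + 0.07558² + 0.0814² = 0.00274 + 0.53664 + 0.00338 + 0.00571 + 0.00663 = 0.55510.
To 3 decimal places, D = 0.555.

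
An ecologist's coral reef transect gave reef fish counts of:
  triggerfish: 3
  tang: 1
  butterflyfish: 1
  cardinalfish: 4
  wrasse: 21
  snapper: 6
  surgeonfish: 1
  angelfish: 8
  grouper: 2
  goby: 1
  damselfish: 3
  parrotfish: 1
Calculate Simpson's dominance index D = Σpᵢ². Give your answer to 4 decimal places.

0.2160

Total N = 3+1+1+4+21+6+1+8+2+1+3+1 = 52, so the proportions are 0.057692, 0.019231, 0.019231, 0.076923, 0.403846, 0.115385, 0.019231, 0.153846, 0.038462, 0.019231, 0.057692, 0.019231 (working shown to 6 dp, full precision carried).
D = 0.057692² + 0.019231² + 0.019231² + 0.076923² + 0.403846² + 0.115385² + 0.019231² + 0.153846² + 0.038462² + 0.019231² + 0.057692² + 0.019231² = 0.003328 + 0.000370 + 0.000370 + 0.005917 + 0.163092 + 0.013314 + 0.000370 + 0.023669 + 0.001479 + 0.000370 + 0.003328 + 0.000370 = 0.215976.
To 4 decimal places, D = 0.2160.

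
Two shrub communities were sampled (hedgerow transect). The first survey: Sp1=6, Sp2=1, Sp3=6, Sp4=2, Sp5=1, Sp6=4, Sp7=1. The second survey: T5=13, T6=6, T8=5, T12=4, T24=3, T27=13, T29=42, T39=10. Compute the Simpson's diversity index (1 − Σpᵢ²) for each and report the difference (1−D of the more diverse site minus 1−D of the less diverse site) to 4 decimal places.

0.0328

The first survey: N=21, proportions 0.285714, 0.047619, 0.285714, 0.095238, 0.047619, 0.190476, 0.047619, giving 1−D = 0.784580 (working shown to 6 dp, full precision carried).
The second survey: N=96, proportions 0.135417, 0.0625, 0.052083, 0.041667, 0.03125, 0.135417, 0.4375, 0.104167, giving 1−D = 0.751736.
Difference = |0.784580 − 0.751736| = 0.032844, i.e. 0.0328 to 4 decimal places.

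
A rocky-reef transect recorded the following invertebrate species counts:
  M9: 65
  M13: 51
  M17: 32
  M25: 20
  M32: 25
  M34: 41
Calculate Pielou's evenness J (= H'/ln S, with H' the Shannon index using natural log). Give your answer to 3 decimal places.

Total N = 65+51+32+20+25+41 = 234, so the proportions are 0.27778, 0.21795, 0.13675, 0.08547, 0.10684, 0.17521 (working shown to 5 dp, full precision carried).
H' = −Σ pᵢ ln pᵢ = −((-0.35581) + (-0.33204) + (-0.27208) + (-0.21022) + (-0.23894) + (-0.30518)) = 1.71427.
With S = 6 species, ln S = 1.79176, so J = 1.71427/1.79176 = 0.95676, i.e. 0.957 to 3 decimal places.

0.957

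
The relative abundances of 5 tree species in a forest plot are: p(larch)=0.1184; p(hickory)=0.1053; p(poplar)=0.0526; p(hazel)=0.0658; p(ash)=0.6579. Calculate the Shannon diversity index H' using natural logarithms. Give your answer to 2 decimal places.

Each pᵢ ln pᵢ term (working shown to 4 dp, full precision carried): 0.1184×(-2.1337)=-0.2526, 0.1053×(-2.2509)=-0.2370, 0.0526×(-2.9450)=-0.1549, 0.0658×(-2.7211)=-0.1791, 0.6579×(-0.4187)=-0.2755.
Sum = -1.0991, so H' = 1.10.

1.10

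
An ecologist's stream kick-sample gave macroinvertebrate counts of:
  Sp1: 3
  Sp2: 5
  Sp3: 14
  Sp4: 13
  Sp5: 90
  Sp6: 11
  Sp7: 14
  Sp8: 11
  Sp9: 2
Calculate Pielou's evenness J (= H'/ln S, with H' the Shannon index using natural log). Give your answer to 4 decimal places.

0.7052

Total N = 3+5+14+13+90+11+14+11+2 = 163, so the proportions are 0.018405, 0.030675, 0.08589, 0.079755, 0.552147, 0.067485, 0.08589, 0.067485, 0.01227 (working shown to 6 dp, full precision carried).
H' = −Σ pᵢ ln pᵢ = −((-0.073530) + (-0.106881) + (-0.210833) + (-0.201684) + (-0.327943) + (-0.181929) + (-0.210833) + (-0.181929) + (-0.053995)) = 1.549555.
With S = 9 species, ln S = 2.197225, so J = 1.549555/2.197225 = 0.705233, i.e. 0.7052 to 4 decimal places.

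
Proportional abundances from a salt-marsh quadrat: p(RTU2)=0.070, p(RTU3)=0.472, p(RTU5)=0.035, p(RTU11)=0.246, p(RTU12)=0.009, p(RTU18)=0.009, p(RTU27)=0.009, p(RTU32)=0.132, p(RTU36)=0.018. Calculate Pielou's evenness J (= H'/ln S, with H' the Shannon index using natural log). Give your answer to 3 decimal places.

0.669

H' = −Σ pᵢ ln pᵢ = −((-0.18615) + (-0.35437) + (-0.11733) + (-0.34500) + (-0.04239) + (-0.04239) + (-0.04239) + (-0.26729) + (-0.07231)) = 1.46964 (working shown to 5 dp, full precision carried).
With S = 9 species, ln S = 2.19722, so J = 1.46964/2.19722 = 0.66886, i.e. 0.669 to 3 decimal places.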